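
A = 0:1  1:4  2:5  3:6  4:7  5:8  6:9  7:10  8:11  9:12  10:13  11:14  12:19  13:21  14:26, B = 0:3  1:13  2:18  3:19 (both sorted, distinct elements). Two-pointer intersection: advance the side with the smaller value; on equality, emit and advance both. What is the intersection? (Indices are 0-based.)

i=0 j=0: 1<3, i++
i=1 j=0: 4>3, j++
i=1 j=1: 4<13, i++
i=2 j=1: 5<13, i++
i=3 j=1: 6<13, i++
i=4 j=1: 7<13, i++
i=5 j=1: 8<13, i++
i=6 j=1: 9<13, i++
i=7 j=1: 10<13, i++
i=8 j=1: 11<13, i++
i=9 j=1: 12<13, i++
i=10 j=1: 13==13 emit, i++,j++
i=11 j=2: 14<18, i++
i=12 j=2: 19>18, j++
i=12 j=3: 19==19 emit, i++,j++

intersection = [13, 19]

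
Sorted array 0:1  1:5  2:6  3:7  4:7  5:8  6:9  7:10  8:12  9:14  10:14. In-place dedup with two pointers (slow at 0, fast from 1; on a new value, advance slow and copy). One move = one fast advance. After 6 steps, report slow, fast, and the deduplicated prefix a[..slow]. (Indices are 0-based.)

slow=5, fast=7, prefix=[1, 5, 6, 7, 8, 9]

slow=0 fast=1: a[fast]=5≠a[slow]=1 write a[1]=5, slow++,fast++
slow=1 fast=2: a[fast]=6≠a[slow]=5 write a[2]=6, slow++,fast++
slow=2 fast=3: a[fast]=7≠a[slow]=6 write a[3]=7, slow++,fast++
slow=3 fast=4: a[fast]=7=a[slow] dup, fast++
slow=3 fast=5: a[fast]=8≠a[slow]=7 write a[4]=8, slow++,fast++
slow=4 fast=6: a[fast]=9≠a[slow]=8 write a[5]=9, slow++,fast++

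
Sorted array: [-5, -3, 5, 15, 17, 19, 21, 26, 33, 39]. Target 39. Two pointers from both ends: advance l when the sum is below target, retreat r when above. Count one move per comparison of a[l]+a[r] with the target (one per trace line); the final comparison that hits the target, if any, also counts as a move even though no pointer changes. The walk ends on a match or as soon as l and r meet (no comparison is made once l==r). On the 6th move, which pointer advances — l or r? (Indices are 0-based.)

r

l=0 r=9: -5+39=34 <39, l++
l=1 r=9: -3+39=36 <39, l++
l=2 r=9: 5+39=44 >39, r--
l=2 r=8: 5+33=38 <39, l++
l=3 r=8: 15+33=48 >39, r--
l=3 r=7: 15+26=41 >39, r--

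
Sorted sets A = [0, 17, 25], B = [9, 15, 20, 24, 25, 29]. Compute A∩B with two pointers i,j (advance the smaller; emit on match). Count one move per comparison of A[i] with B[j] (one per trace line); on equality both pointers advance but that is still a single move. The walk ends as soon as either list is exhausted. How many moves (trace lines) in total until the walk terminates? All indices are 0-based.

i=0 j=0: 0<9, i++
i=1 j=0: 17>9, j++
i=1 j=1: 17>15, j++
i=1 j=2: 17<20, i++
i=2 j=2: 25>20, j++
i=2 j=3: 25>24, j++
i=2 j=4: 25==25 emit, i++,j++

7 moves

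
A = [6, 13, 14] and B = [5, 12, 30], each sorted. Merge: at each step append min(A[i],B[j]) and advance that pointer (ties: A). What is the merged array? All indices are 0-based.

[5, 6, 12, 13, 14, 30]

[i=0,j=0] A[i]=6>B[j]=5 take 5 → j++
[i=0,j=1] A[i]=6<=B[j]=12 take 6 → i++
[i=1,j=1] A[i]=13>B[j]=12 take 12 → j++
[i=1,j=2] A[i]=13<=B[j]=30 take 13 → i++
[i=2,j=2] A[i]=14<=B[j]=30 take 14 → i++
[i=3,j=2] A done, take B[j]=30 → j++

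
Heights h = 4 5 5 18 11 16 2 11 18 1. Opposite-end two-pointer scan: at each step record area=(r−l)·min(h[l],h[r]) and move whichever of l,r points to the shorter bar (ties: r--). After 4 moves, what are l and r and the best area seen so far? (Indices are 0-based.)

[0,9] min(4,1)*9=9 best=9 * → r--
[0,8] min(4,18)*8=32 best=32 * → l++
[1,8] min(5,18)*7=35 best=35 * → l++
[2,8] min(5,18)*6=30 best=35 → l++

l=3, r=8, best area=35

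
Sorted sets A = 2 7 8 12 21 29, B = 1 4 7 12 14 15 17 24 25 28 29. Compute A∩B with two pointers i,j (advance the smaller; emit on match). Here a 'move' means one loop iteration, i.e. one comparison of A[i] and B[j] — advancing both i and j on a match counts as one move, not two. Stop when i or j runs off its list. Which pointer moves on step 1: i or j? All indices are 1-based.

[i=1,j=1] 2>1 → j++

j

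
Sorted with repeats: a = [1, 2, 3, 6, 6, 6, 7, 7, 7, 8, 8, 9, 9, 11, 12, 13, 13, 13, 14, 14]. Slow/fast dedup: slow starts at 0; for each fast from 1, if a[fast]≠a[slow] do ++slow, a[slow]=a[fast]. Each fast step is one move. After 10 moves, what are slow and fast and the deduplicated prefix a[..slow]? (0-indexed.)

slow=0 fast=1: a[fast]=2≠a[slow]=1 write a[1]=2, slow++,fast++
slow=1 fast=2: a[fast]=3≠a[slow]=2 write a[2]=3, slow++,fast++
slow=2 fast=3: a[fast]=6≠a[slow]=3 write a[3]=6, slow++,fast++
slow=3 fast=4: a[fast]=6=a[slow] dup, fast++
slow=3 fast=5: a[fast]=6=a[slow] dup, fast++
slow=3 fast=6: a[fast]=7≠a[slow]=6 write a[4]=7, slow++,fast++
slow=4 fast=7: a[fast]=7=a[slow] dup, fast++
slow=4 fast=8: a[fast]=7=a[slow] dup, fast++
slow=4 fast=9: a[fast]=8≠a[slow]=7 write a[5]=8, slow++,fast++
slow=5 fast=10: a[fast]=8=a[slow] dup, fast++

slow=5, fast=11, prefix=[1, 2, 3, 6, 7, 8]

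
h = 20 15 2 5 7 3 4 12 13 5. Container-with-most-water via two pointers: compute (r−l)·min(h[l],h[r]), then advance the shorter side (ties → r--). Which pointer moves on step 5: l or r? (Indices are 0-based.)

r

l=0 r=9: min(20,5)*9=45 best=45 *, r--
l=0 r=8: min(20,13)*8=104 best=104 *, r--
l=0 r=7: min(20,12)*7=84 best=104, r--
l=0 r=6: min(20,4)*6=24 best=104, r--
l=0 r=5: min(20,3)*5=15 best=104, r--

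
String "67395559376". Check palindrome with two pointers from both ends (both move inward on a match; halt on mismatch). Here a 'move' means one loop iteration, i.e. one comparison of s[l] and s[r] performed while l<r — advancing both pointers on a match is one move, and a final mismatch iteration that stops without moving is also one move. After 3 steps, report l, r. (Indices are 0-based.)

l=3, r=7

l=0 r=10: '6'=='6', l++,r--
l=1 r=9: '7'=='7', l++,r--
l=2 r=8: '3'=='3', l++,r--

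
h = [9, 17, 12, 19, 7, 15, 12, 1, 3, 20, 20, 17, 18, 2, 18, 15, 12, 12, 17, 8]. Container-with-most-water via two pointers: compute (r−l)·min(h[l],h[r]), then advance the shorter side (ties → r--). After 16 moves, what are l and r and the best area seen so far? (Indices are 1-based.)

l=8, r=11, best area=289

[1,20] min(9,8)*19=152 best=152 * → r--
[1,19] min(9,17)*18=162 best=162 * → l++
[2,19] min(17,17)*17=289 best=289 * → r--
[2,18] min(17,12)*16=192 best=289 → r--
[2,17] min(17,12)*15=180 best=289 → r--
[2,16] min(17,15)*14=210 best=289 → r--
[2,15] min(17,18)*13=221 best=289 → l++
[3,15] min(12,18)*12=144 best=289 → l++
[4,15] min(19,18)*11=198 best=289 → r--
[4,14] min(19,2)*10=20 best=289 → r--
[4,13] min(19,18)*9=162 best=289 → r--
[4,12] min(19,17)*8=136 best=289 → r--
[4,11] min(19,20)*7=133 best=289 → l++
[5,11] min(7,20)*6=42 best=289 → l++
[6,11] min(15,20)*5=75 best=289 → l++
[7,11] min(12,20)*4=48 best=289 → l++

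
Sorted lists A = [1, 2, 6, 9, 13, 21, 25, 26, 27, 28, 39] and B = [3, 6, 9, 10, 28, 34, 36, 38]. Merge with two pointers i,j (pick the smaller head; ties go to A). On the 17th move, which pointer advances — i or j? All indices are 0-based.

j

i=0 j=0: A[i]=1<=B[j]=3 take 1, i++
i=1 j=0: A[i]=2<=B[j]=3 take 2, i++
i=2 j=0: A[i]=6>B[j]=3 take 3, j++
i=2 j=1: A[i]=6<=B[j]=6 take 6, i++
i=3 j=1: A[i]=9>B[j]=6 take 6, j++
i=3 j=2: A[i]=9<=B[j]=9 take 9, i++
i=4 j=2: A[i]=13>B[j]=9 take 9, j++
i=4 j=3: A[i]=13>B[j]=10 take 10, j++
i=4 j=4: A[i]=13<=B[j]=28 take 13, i++
i=5 j=4: A[i]=21<=B[j]=28 take 21, i++
i=6 j=4: A[i]=25<=B[j]=28 take 25, i++
i=7 j=4: A[i]=26<=B[j]=28 take 26, i++
i=8 j=4: A[i]=27<=B[j]=28 take 27, i++
i=9 j=4: A[i]=28<=B[j]=28 take 28, i++
i=10 j=4: A[i]=39>B[j]=28 take 28, j++
i=10 j=5: A[i]=39>B[j]=34 take 34, j++
i=10 j=6: A[i]=39>B[j]=36 take 36, j++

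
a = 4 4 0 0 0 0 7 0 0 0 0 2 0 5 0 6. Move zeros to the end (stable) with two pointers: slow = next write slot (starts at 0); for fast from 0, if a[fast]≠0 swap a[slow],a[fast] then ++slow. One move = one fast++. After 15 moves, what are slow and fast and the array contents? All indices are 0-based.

(s=0,f=0) a[fast]=4≠0 swap→a[0]=4 → slow++,fast++
(s=1,f=1) a[fast]=4≠0 swap→a[1]=4 → slow++,fast++
(s=2,f=2) a[fast]=0 → fast++
(s=2,f=3) a[fast]=0 → fast++
(s=2,f=4) a[fast]=0 → fast++
(s=2,f=5) a[fast]=0 → fast++
(s=2,f=6) a[fast]=7≠0 swap→a[2]=7 → slow++,fast++
(s=3,f=7) a[fast]=0 → fast++
(s=3,f=8) a[fast]=0 → fast++
(s=3,f=9) a[fast]=0 → fast++
(s=3,f=10) a[fast]=0 → fast++
(s=3,f=11) a[fast]=2≠0 swap→a[3]=2 → slow++,fast++
(s=4,f=12) a[fast]=0 → fast++
(s=4,f=13) a[fast]=5≠0 swap→a[4]=5 → slow++,fast++
(s=5,f=14) a[fast]=0 → fast++

slow=5, fast=15, a=[4, 4, 7, 2, 5, 0, 0, 0, 0, 0, 0, 0, 0, 0, 0, 6]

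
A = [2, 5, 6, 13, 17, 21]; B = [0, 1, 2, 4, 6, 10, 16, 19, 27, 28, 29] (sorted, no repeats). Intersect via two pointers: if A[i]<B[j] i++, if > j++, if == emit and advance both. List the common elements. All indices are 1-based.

i=1 j=1: 2>0, j++
i=1 j=2: 2>1, j++
i=1 j=3: 2==2 emit, i++,j++
i=2 j=4: 5>4, j++
i=2 j=5: 5<6, i++
i=3 j=5: 6==6 emit, i++,j++
i=4 j=6: 13>10, j++
i=4 j=7: 13<16, i++
i=5 j=7: 17>16, j++
i=5 j=8: 17<19, i++
i=6 j=8: 21>19, j++
i=6 j=9: 21<27, i++

intersection = [2, 6]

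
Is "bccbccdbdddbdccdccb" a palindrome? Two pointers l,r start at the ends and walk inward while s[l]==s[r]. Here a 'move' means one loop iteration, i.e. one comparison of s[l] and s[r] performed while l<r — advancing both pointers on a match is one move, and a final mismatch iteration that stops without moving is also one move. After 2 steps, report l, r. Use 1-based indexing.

l=3, r=17

l=1 r=19: 'b'=='b', l++,r--
l=2 r=18: 'c'=='c', l++,r--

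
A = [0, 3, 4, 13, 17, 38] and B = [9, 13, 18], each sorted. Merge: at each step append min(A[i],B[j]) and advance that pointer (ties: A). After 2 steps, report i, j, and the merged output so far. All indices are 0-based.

i=2, j=0, merged so far=[0, 3]

i=0 j=0: A[i]=0<=B[j]=9 take 0, i++
i=1 j=0: A[i]=3<=B[j]=9 take 3, i++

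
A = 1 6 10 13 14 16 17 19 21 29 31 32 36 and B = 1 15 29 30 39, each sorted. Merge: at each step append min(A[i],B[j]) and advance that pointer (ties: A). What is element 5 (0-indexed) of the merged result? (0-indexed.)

merged[5] = 14

i=0 j=0: A[i]=1<=B[j]=1 take 1, i++
i=1 j=0: A[i]=6>B[j]=1 take 1, j++
i=1 j=1: A[i]=6<=B[j]=15 take 6, i++
i=2 j=1: A[i]=10<=B[j]=15 take 10, i++
i=3 j=1: A[i]=13<=B[j]=15 take 13, i++
i=4 j=1: A[i]=14<=B[j]=15 take 14, i++
i=5 j=1: A[i]=16>B[j]=15 take 15, j++
i=5 j=2: A[i]=16<=B[j]=29 take 16, i++
i=6 j=2: A[i]=17<=B[j]=29 take 17, i++
i=7 j=2: A[i]=19<=B[j]=29 take 19, i++
i=8 j=2: A[i]=21<=B[j]=29 take 21, i++
i=9 j=2: A[i]=29<=B[j]=29 take 29, i++
i=10 j=2: A[i]=31>B[j]=29 take 29, j++
i=10 j=3: A[i]=31>B[j]=30 take 30, j++
i=10 j=4: A[i]=31<=B[j]=39 take 31, i++
i=11 j=4: A[i]=32<=B[j]=39 take 32, i++
i=12 j=4: A[i]=36<=B[j]=39 take 36, i++
i=13 j=4: A done, take B[j]=39, j++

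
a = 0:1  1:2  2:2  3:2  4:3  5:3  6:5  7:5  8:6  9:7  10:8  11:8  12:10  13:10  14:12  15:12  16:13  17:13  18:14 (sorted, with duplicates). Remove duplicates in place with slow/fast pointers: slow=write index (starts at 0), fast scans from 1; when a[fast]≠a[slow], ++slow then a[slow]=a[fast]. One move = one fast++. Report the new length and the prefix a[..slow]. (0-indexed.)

(s=0,f=1) a[fast]=2≠a[slow]=1 write a[1]=2 → slow++,fast++
(s=1,f=2) a[fast]=2=a[slow] dup → fast++
(s=1,f=3) a[fast]=2=a[slow] dup → fast++
(s=1,f=4) a[fast]=3≠a[slow]=2 write a[2]=3 → slow++,fast++
(s=2,f=5) a[fast]=3=a[slow] dup → fast++
(s=2,f=6) a[fast]=5≠a[slow]=3 write a[3]=5 → slow++,fast++
(s=3,f=7) a[fast]=5=a[slow] dup → fast++
(s=3,f=8) a[fast]=6≠a[slow]=5 write a[4]=6 → slow++,fast++
(s=4,f=9) a[fast]=7≠a[slow]=6 write a[5]=7 → slow++,fast++
(s=5,f=10) a[fast]=8≠a[slow]=7 write a[6]=8 → slow++,fast++
(s=6,f=11) a[fast]=8=a[slow] dup → fast++
(s=6,f=12) a[fast]=10≠a[slow]=8 write a[7]=10 → slow++,fast++
(s=7,f=13) a[fast]=10=a[slow] dup → fast++
(s=7,f=14) a[fast]=12≠a[slow]=10 write a[8]=12 → slow++,fast++
(s=8,f=15) a[fast]=12=a[slow] dup → fast++
(s=8,f=16) a[fast]=13≠a[slow]=12 write a[9]=13 → slow++,fast++
(s=9,f=17) a[fast]=13=a[slow] dup → fast++
(s=9,f=18) a[fast]=14≠a[slow]=13 write a[10]=14 → slow++,fast++

length 11; prefix = [1, 2, 3, 5, 6, 7, 8, 10, 12, 13, 14]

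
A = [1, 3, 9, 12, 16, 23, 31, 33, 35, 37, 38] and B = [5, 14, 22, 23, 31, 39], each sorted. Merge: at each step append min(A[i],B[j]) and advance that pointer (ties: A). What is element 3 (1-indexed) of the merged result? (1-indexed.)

merged[3] = 5

i=1 j=1: A[i]=1<=B[j]=5 take 1, i++
i=2 j=1: A[i]=3<=B[j]=5 take 3, i++
i=3 j=1: A[i]=9>B[j]=5 take 5, j++
i=3 j=2: A[i]=9<=B[j]=14 take 9, i++
i=4 j=2: A[i]=12<=B[j]=14 take 12, i++
i=5 j=2: A[i]=16>B[j]=14 take 14, j++
i=5 j=3: A[i]=16<=B[j]=22 take 16, i++
i=6 j=3: A[i]=23>B[j]=22 take 22, j++
i=6 j=4: A[i]=23<=B[j]=23 take 23, i++
i=7 j=4: A[i]=31>B[j]=23 take 23, j++
i=7 j=5: A[i]=31<=B[j]=31 take 31, i++
i=8 j=5: A[i]=33>B[j]=31 take 31, j++
i=8 j=6: A[i]=33<=B[j]=39 take 33, i++
i=9 j=6: A[i]=35<=B[j]=39 take 35, i++
i=10 j=6: A[i]=37<=B[j]=39 take 37, i++
i=11 j=6: A[i]=38<=B[j]=39 take 38, i++
i=12 j=6: A done, take B[j]=39, j++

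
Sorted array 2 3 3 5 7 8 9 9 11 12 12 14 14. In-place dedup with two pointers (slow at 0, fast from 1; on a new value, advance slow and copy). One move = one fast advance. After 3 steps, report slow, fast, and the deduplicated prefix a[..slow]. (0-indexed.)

slow=2, fast=4, prefix=[2, 3, 5]

slow=0 fast=1: a[fast]=3≠a[slow]=2 write a[1]=3, slow++,fast++
slow=1 fast=2: a[fast]=3=a[slow] dup, fast++
slow=1 fast=3: a[fast]=5≠a[slow]=3 write a[2]=5, slow++,fast++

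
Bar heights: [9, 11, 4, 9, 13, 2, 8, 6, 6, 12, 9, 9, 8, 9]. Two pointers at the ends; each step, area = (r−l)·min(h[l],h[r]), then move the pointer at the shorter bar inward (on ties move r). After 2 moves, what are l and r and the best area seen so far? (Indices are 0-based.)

l=0, r=11, best area=117

[0,13] min(9,9)*13=117 best=117 * → r--
[0,12] min(9,8)*12=96 best=117 → r--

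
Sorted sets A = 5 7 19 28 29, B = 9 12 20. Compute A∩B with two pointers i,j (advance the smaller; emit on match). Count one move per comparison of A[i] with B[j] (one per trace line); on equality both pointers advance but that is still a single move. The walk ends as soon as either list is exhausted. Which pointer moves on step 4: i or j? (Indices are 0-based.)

j

[i=0,j=0] 5<9 → i++
[i=1,j=0] 7<9 → i++
[i=2,j=0] 19>9 → j++
[i=2,j=1] 19>12 → j++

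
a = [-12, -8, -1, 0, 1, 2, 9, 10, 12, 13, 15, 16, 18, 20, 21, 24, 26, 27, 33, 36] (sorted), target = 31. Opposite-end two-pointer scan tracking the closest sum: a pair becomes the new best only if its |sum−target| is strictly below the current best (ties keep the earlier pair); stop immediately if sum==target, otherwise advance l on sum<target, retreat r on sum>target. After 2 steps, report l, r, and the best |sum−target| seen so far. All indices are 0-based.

l=0 r=19: -12+36=24 d=7 *, l++
l=1 r=19: -8+36=28 d=3 *, l++

l=2, r=19, best |Δ|=3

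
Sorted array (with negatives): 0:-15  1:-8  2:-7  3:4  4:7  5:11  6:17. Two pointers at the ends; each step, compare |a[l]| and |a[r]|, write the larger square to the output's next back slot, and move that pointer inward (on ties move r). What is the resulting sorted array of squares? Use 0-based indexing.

[0,6] |-15|<=|17| out[6]=289 → r--
[0,5] |-15|>|11| out[5]=225 → l++
[1,5] |-8|<=|11| out[4]=121 → r--
[1,4] |-8|>|7| out[3]=64 → l++
[2,4] |-7|<=|7| out[2]=49 → r--
[2,3] |-7|>|4| out[1]=49 → l++
[3,3] |4|<=|4| out[0]=16 → r--

[16, 49, 49, 64, 121, 225, 289]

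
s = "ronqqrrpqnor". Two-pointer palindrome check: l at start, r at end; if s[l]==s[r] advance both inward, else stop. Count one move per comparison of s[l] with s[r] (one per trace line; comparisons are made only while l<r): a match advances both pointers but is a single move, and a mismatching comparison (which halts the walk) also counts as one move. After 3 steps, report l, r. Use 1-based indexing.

l=4, r=9

[1,12] 'r'=='r' → l++,r--
[2,11] 'o'=='o' → l++,r--
[3,10] 'n'=='n' → l++,r--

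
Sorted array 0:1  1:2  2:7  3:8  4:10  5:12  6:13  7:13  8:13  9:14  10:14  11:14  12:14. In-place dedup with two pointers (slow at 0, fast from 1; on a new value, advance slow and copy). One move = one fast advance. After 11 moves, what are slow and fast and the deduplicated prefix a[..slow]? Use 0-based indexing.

slow=7, fast=12, prefix=[1, 2, 7, 8, 10, 12, 13, 14]

slow=0 fast=1: a[fast]=2≠a[slow]=1 write a[1]=2, slow++,fast++
slow=1 fast=2: a[fast]=7≠a[slow]=2 write a[2]=7, slow++,fast++
slow=2 fast=3: a[fast]=8≠a[slow]=7 write a[3]=8, slow++,fast++
slow=3 fast=4: a[fast]=10≠a[slow]=8 write a[4]=10, slow++,fast++
slow=4 fast=5: a[fast]=12≠a[slow]=10 write a[5]=12, slow++,fast++
slow=5 fast=6: a[fast]=13≠a[slow]=12 write a[6]=13, slow++,fast++
slow=6 fast=7: a[fast]=13=a[slow] dup, fast++
slow=6 fast=8: a[fast]=13=a[slow] dup, fast++
slow=6 fast=9: a[fast]=14≠a[slow]=13 write a[7]=14, slow++,fast++
slow=7 fast=10: a[fast]=14=a[slow] dup, fast++
slow=7 fast=11: a[fast]=14=a[slow] dup, fast++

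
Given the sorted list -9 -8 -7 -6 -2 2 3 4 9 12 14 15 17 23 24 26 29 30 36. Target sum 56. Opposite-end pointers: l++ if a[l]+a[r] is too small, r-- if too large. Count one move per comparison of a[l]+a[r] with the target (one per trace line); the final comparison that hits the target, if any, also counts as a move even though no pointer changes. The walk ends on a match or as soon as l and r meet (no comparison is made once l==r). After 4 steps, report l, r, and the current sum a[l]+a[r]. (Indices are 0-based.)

l=4, r=18, sum=34

[0,18] -9+36=27 <56 → l++
[1,18] -8+36=28 <56 → l++
[2,18] -7+36=29 <56 → l++
[3,18] -6+36=30 <56 → l++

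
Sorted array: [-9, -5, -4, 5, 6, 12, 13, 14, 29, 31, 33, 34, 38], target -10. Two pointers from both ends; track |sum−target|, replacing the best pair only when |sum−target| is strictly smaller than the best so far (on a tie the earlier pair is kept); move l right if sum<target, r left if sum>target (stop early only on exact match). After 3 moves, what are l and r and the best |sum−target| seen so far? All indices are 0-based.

l=0, r=9, best |Δ|=34

[0,12] -9+38=29 d=39 * → r--
[0,11] -9+34=25 d=35 * → r--
[0,10] -9+33=24 d=34 * → r--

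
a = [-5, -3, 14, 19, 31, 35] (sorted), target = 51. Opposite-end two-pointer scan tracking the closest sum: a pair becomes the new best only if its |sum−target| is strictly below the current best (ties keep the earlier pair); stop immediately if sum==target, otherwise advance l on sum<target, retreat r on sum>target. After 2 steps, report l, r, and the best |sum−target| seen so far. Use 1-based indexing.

l=3, r=6, best |Δ|=19

l=1 r=6: -5+35=30 d=21 *, l++
l=2 r=6: -3+35=32 d=19 *, l++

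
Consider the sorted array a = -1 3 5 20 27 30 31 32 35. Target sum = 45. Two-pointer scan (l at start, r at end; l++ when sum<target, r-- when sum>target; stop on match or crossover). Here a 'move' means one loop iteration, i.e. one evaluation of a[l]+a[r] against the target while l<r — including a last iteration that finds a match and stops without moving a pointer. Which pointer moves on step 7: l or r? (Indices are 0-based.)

r

l=0 r=8: -1+35=34 <45, l++
l=1 r=8: 3+35=38 <45, l++
l=2 r=8: 5+35=40 <45, l++
l=3 r=8: 20+35=55 >45, r--
l=3 r=7: 20+32=52 >45, r--
l=3 r=6: 20+31=51 >45, r--
l=3 r=5: 20+30=50 >45, r--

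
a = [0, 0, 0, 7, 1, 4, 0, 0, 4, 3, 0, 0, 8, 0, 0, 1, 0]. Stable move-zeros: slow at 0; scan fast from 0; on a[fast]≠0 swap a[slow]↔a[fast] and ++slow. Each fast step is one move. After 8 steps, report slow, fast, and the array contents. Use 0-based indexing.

slow=3, fast=8, a=[7, 1, 4, 0, 0, 0, 0, 0, 4, 3, 0, 0, 8, 0, 0, 1, 0]

slow=0 fast=0: a[fast]=0, fast++
slow=0 fast=1: a[fast]=0, fast++
slow=0 fast=2: a[fast]=0, fast++
slow=0 fast=3: a[fast]=7≠0 swap→a[0]=7, slow++,fast++
slow=1 fast=4: a[fast]=1≠0 swap→a[1]=1, slow++,fast++
slow=2 fast=5: a[fast]=4≠0 swap→a[2]=4, slow++,fast++
slow=3 fast=6: a[fast]=0, fast++
slow=3 fast=7: a[fast]=0, fast++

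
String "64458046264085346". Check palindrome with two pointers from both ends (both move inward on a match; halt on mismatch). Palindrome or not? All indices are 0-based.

not a palindrome (mismatch at 2,14)

[0,16] '6'=='6' → l++,r--
[1,15] '4'=='4' → l++,r--
[2,14] '4'!='3' → stop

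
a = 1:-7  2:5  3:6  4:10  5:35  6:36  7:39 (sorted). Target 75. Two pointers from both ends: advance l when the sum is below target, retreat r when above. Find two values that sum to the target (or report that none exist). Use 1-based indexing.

l=1 r=7: -7+39=32 <75, l++
l=2 r=7: 5+39=44 <75, l++
l=3 r=7: 6+39=45 <75, l++
l=4 r=7: 10+39=49 <75, l++
l=5 r=7: 35+39=74 <75, l++
l=6 r=7: 36+39=75, found

(36, 39)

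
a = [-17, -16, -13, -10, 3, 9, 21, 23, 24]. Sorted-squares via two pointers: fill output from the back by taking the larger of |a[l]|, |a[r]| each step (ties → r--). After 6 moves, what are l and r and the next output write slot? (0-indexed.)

l=3, r=5, next write slot=2

l=0 r=8: |-17|<=|24| out[8]=576, r--
l=0 r=7: |-17|<=|23| out[7]=529, r--
l=0 r=6: |-17|<=|21| out[6]=441, r--
l=0 r=5: |-17|>|9| out[5]=289, l++
l=1 r=5: |-16|>|9| out[4]=256, l++
l=2 r=5: |-13|>|9| out[3]=169, l++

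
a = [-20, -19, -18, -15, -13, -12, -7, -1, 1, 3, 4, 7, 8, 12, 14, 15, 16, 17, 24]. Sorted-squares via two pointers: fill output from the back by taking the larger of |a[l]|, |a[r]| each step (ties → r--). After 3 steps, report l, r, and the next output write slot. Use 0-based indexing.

[0,18] |-20|<=|24| out[18]=576 → r--
[0,17] |-20|>|17| out[17]=400 → l++
[1,17] |-19|>|17| out[16]=361 → l++

l=2, r=17, next write slot=15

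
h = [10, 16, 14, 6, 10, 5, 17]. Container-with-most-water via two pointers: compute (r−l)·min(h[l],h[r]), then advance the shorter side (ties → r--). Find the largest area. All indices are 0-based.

max area = 80

[0,6] min(10,17)*6=60 best=60 * → l++
[1,6] min(16,17)*5=80 best=80 * → l++
[2,6] min(14,17)*4=56 best=80 → l++
[3,6] min(6,17)*3=18 best=80 → l++
[4,6] min(10,17)*2=20 best=80 → l++
[5,6] min(5,17)*1=5 best=80 → l++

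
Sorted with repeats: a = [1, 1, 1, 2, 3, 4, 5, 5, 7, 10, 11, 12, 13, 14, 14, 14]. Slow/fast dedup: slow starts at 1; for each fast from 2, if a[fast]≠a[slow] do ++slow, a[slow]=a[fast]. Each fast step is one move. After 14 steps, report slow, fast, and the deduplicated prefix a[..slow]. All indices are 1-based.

(s=1,f=2) a[fast]=1=a[slow] dup → fast++
(s=1,f=3) a[fast]=1=a[slow] dup → fast++
(s=1,f=4) a[fast]=2≠a[slow]=1 write a[2]=2 → slow++,fast++
(s=2,f=5) a[fast]=3≠a[slow]=2 write a[3]=3 → slow++,fast++
(s=3,f=6) a[fast]=4≠a[slow]=3 write a[4]=4 → slow++,fast++
(s=4,f=7) a[fast]=5≠a[slow]=4 write a[5]=5 → slow++,fast++
(s=5,f=8) a[fast]=5=a[slow] dup → fast++
(s=5,f=9) a[fast]=7≠a[slow]=5 write a[6]=7 → slow++,fast++
(s=6,f=10) a[fast]=10≠a[slow]=7 write a[7]=10 → slow++,fast++
(s=7,f=11) a[fast]=11≠a[slow]=10 write a[8]=11 → slow++,fast++
(s=8,f=12) a[fast]=12≠a[slow]=11 write a[9]=12 → slow++,fast++
(s=9,f=13) a[fast]=13≠a[slow]=12 write a[10]=13 → slow++,fast++
(s=10,f=14) a[fast]=14≠a[slow]=13 write a[11]=14 → slow++,fast++
(s=11,f=15) a[fast]=14=a[slow] dup → fast++

slow=11, fast=16, prefix=[1, 2, 3, 4, 5, 7, 10, 11, 12, 13, 14]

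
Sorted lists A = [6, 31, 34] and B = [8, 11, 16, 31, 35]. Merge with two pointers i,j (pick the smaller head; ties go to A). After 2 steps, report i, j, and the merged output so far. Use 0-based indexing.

i=1, j=1, merged so far=[6, 8]

i=0 j=0: A[i]=6<=B[j]=8 take 6, i++
i=1 j=0: A[i]=31>B[j]=8 take 8, j++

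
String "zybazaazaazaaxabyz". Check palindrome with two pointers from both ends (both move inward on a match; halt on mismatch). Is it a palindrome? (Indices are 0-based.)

not a palindrome (mismatch at 4,13)

[0,17] 'z'=='z' → l++,r--
[1,16] 'y'=='y' → l++,r--
[2,15] 'b'=='b' → l++,r--
[3,14] 'a'=='a' → l++,r--
[4,13] 'z'!='x' → stop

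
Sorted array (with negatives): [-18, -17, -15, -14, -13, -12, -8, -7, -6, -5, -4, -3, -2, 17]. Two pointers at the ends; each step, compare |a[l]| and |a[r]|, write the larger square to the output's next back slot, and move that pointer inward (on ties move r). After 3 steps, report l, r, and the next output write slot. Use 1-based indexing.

l=3, r=13, next write slot=11

[1,14] |-18|>|17| out[14]=324 → l++
[2,14] |-17|<=|17| out[13]=289 → r--
[2,13] |-17|>|-2| out[12]=289 → l++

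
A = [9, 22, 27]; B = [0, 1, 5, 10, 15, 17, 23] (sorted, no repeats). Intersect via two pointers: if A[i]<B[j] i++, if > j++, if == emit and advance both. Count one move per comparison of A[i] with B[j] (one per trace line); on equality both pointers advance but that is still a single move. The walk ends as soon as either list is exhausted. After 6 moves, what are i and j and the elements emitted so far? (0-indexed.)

i=0 j=0: 9>0, j++
i=0 j=1: 9>1, j++
i=0 j=2: 9>5, j++
i=0 j=3: 9<10, i++
i=1 j=3: 22>10, j++
i=1 j=4: 22>15, j++

i=1, j=5, emitted=[]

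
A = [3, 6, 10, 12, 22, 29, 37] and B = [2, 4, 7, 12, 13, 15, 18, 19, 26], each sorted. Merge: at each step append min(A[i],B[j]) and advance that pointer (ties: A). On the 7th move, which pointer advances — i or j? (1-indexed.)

i

[i=1,j=1] A[i]=3>B[j]=2 take 2 → j++
[i=1,j=2] A[i]=3<=B[j]=4 take 3 → i++
[i=2,j=2] A[i]=6>B[j]=4 take 4 → j++
[i=2,j=3] A[i]=6<=B[j]=7 take 6 → i++
[i=3,j=3] A[i]=10>B[j]=7 take 7 → j++
[i=3,j=4] A[i]=10<=B[j]=12 take 10 → i++
[i=4,j=4] A[i]=12<=B[j]=12 take 12 → i++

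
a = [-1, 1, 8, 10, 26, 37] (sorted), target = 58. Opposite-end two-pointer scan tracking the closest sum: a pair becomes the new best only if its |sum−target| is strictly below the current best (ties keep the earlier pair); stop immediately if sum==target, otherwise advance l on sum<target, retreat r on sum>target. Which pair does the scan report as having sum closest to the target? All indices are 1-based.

pair (26, 37) with sum 63 (|Δ|=5)

l=1 r=6: -1+37=36 d=22 *, l++
l=2 r=6: 1+37=38 d=20 *, l++
l=3 r=6: 8+37=45 d=13 *, l++
l=4 r=6: 10+37=47 d=11 *, l++
l=5 r=6: 26+37=63 d=5 *, r--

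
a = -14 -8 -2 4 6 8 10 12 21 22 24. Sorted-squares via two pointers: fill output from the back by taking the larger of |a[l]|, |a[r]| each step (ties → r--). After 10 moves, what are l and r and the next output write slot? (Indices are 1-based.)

l=3, r=3, next write slot=1

l=1 r=11: |-14|<=|24| out[11]=576, r--
l=1 r=10: |-14|<=|22| out[10]=484, r--
l=1 r=9: |-14|<=|21| out[9]=441, r--
l=1 r=8: |-14|>|12| out[8]=196, l++
l=2 r=8: |-8|<=|12| out[7]=144, r--
l=2 r=7: |-8|<=|10| out[6]=100, r--
l=2 r=6: |-8|<=|8| out[5]=64, r--
l=2 r=5: |-8|>|6| out[4]=64, l++
l=3 r=5: |-2|<=|6| out[3]=36, r--
l=3 r=4: |-2|<=|4| out[2]=16, r--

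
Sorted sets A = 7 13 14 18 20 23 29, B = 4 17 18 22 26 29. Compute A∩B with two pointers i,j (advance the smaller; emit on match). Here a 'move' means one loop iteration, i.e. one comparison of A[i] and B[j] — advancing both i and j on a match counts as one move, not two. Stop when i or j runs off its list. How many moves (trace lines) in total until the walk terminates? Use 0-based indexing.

[i=0,j=0] 7>4 → j++
[i=0,j=1] 7<17 → i++
[i=1,j=1] 13<17 → i++
[i=2,j=1] 14<17 → i++
[i=3,j=1] 18>17 → j++
[i=3,j=2] 18==18 emit → i++,j++
[i=4,j=3] 20<22 → i++
[i=5,j=3] 23>22 → j++
[i=5,j=4] 23<26 → i++
[i=6,j=4] 29>26 → j++
[i=6,j=5] 29==29 emit → i++,j++

11 moves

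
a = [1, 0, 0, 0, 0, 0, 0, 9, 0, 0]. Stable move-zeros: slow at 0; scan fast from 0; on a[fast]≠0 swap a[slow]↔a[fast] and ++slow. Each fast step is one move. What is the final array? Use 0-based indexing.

[1, 9, 0, 0, 0, 0, 0, 0, 0, 0]

(s=0,f=0) a[fast]=1≠0 swap→a[0]=1 → slow++,fast++
(s=1,f=1) a[fast]=0 → fast++
(s=1,f=2) a[fast]=0 → fast++
(s=1,f=3) a[fast]=0 → fast++
(s=1,f=4) a[fast]=0 → fast++
(s=1,f=5) a[fast]=0 → fast++
(s=1,f=6) a[fast]=0 → fast++
(s=1,f=7) a[fast]=9≠0 swap→a[1]=9 → slow++,fast++
(s=2,f=8) a[fast]=0 → fast++
(s=2,f=9) a[fast]=0 → fast++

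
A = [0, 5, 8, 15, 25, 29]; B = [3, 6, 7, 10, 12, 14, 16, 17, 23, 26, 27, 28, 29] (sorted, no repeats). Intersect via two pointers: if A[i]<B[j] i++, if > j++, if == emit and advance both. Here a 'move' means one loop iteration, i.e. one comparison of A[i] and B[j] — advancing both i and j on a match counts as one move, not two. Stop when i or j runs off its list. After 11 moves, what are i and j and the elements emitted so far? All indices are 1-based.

[i=1,j=1] 0<3 → i++
[i=2,j=1] 5>3 → j++
[i=2,j=2] 5<6 → i++
[i=3,j=2] 8>6 → j++
[i=3,j=3] 8>7 → j++
[i=3,j=4] 8<10 → i++
[i=4,j=4] 15>10 → j++
[i=4,j=5] 15>12 → j++
[i=4,j=6] 15>14 → j++
[i=4,j=7] 15<16 → i++
[i=5,j=7] 25>16 → j++

i=5, j=8, emitted=[]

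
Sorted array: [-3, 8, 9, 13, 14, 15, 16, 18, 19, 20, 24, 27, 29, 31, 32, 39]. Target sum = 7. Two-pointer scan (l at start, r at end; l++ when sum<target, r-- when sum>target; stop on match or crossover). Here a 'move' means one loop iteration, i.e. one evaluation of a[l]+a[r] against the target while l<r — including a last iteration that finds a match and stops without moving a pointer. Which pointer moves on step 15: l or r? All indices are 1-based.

[1,16] -3+39=36 >7 → r--
[1,15] -3+32=29 >7 → r--
[1,14] -3+31=28 >7 → r--
[1,13] -3+29=26 >7 → r--
[1,12] -3+27=24 >7 → r--
[1,11] -3+24=21 >7 → r--
[1,10] -3+20=17 >7 → r--
[1,9] -3+19=16 >7 → r--
[1,8] -3+18=15 >7 → r--
[1,7] -3+16=13 >7 → r--
[1,6] -3+15=12 >7 → r--
[1,5] -3+14=11 >7 → r--
[1,4] -3+13=10 >7 → r--
[1,3] -3+9=6 <7 → l++
[2,3] 8+9=17 >7 → r--

r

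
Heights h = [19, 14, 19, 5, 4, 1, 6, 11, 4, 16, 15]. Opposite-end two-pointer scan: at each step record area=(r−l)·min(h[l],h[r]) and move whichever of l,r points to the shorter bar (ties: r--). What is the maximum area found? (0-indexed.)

l=0 r=10: min(19,15)*10=150 best=150 *, r--
l=0 r=9: min(19,16)*9=144 best=150, r--
l=0 r=8: min(19,4)*8=32 best=150, r--
l=0 r=7: min(19,11)*7=77 best=150, r--
l=0 r=6: min(19,6)*6=36 best=150, r--
l=0 r=5: min(19,1)*5=5 best=150, r--
l=0 r=4: min(19,4)*4=16 best=150, r--
l=0 r=3: min(19,5)*3=15 best=150, r--
l=0 r=2: min(19,19)*2=38 best=150, r--
l=0 r=1: min(19,14)*1=14 best=150, r--

max area = 150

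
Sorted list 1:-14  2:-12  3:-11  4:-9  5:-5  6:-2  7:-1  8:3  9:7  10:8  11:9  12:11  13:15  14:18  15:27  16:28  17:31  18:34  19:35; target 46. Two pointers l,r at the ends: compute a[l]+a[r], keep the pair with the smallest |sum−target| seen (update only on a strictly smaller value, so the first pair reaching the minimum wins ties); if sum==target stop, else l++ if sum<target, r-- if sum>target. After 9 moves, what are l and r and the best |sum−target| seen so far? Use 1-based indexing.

l=10, r=19, best |Δ|=4

[1,19] -14+35=21 d=25 * → l++
[2,19] -12+35=23 d=23 * → l++
[3,19] -11+35=24 d=22 * → l++
[4,19] -9+35=26 d=20 * → l++
[5,19] -5+35=30 d=16 * → l++
[6,19] -2+35=33 d=13 * → l++
[7,19] -1+35=34 d=12 * → l++
[8,19] 3+35=38 d=8 * → l++
[9,19] 7+35=42 d=4 * → l++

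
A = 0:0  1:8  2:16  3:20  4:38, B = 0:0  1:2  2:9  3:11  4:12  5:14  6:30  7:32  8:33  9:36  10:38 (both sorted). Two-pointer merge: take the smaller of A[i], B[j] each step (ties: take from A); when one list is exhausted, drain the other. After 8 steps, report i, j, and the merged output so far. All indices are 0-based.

i=2, j=6, merged so far=[0, 0, 2, 8, 9, 11, 12, 14]

[i=0,j=0] A[i]=0<=B[j]=0 take 0 → i++
[i=1,j=0] A[i]=8>B[j]=0 take 0 → j++
[i=1,j=1] A[i]=8>B[j]=2 take 2 → j++
[i=1,j=2] A[i]=8<=B[j]=9 take 8 → i++
[i=2,j=2] A[i]=16>B[j]=9 take 9 → j++
[i=2,j=3] A[i]=16>B[j]=11 take 11 → j++
[i=2,j=4] A[i]=16>B[j]=12 take 12 → j++
[i=2,j=5] A[i]=16>B[j]=14 take 14 → j++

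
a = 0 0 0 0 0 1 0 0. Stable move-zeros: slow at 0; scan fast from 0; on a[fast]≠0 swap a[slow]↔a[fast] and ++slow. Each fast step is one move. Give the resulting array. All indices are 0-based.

slow=0 fast=0: a[fast]=0, fast++
slow=0 fast=1: a[fast]=0, fast++
slow=0 fast=2: a[fast]=0, fast++
slow=0 fast=3: a[fast]=0, fast++
slow=0 fast=4: a[fast]=0, fast++
slow=0 fast=5: a[fast]=1≠0 swap→a[0]=1, slow++,fast++
slow=1 fast=6: a[fast]=0, fast++
slow=1 fast=7: a[fast]=0, fast++

[1, 0, 0, 0, 0, 0, 0, 0]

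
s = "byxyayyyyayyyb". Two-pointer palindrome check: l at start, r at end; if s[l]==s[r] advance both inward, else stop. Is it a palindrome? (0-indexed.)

not a palindrome (mismatch at 2,11)

[0,13] 'b'=='b' → l++,r--
[1,12] 'y'=='y' → l++,r--
[2,11] 'x'!='y' → stop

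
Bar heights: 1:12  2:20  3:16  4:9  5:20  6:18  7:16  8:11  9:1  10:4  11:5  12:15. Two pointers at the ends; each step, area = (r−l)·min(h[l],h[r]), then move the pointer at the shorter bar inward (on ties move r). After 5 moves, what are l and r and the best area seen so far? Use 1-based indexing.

l=1 r=12: min(12,15)*11=132 best=132 *, l++
l=2 r=12: min(20,15)*10=150 best=150 *, r--
l=2 r=11: min(20,5)*9=45 best=150, r--
l=2 r=10: min(20,4)*8=32 best=150, r--
l=2 r=9: min(20,1)*7=7 best=150, r--

l=2, r=8, best area=150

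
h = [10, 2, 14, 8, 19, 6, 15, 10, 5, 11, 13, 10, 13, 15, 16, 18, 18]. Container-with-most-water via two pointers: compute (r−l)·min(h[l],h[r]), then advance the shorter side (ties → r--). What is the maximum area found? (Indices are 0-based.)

[0,16] min(10,18)*16=160 best=160 * → l++
[1,16] min(2,18)*15=30 best=160 → l++
[2,16] min(14,18)*14=196 best=196 * → l++
[3,16] min(8,18)*13=104 best=196 → l++
[4,16] min(19,18)*12=216 best=216 * → r--
[4,15] min(19,18)*11=198 best=216 → r--
[4,14] min(19,16)*10=160 best=216 → r--
[4,13] min(19,15)*9=135 best=216 → r--
[4,12] min(19,13)*8=104 best=216 → r--
[4,11] min(19,10)*7=70 best=216 → r--
[4,10] min(19,13)*6=78 best=216 → r--
[4,9] min(19,11)*5=55 best=216 → r--
[4,8] min(19,5)*4=20 best=216 → r--
[4,7] min(19,10)*3=30 best=216 → r--
[4,6] min(19,15)*2=30 best=216 → r--
[4,5] min(19,6)*1=6 best=216 → r--

max area = 216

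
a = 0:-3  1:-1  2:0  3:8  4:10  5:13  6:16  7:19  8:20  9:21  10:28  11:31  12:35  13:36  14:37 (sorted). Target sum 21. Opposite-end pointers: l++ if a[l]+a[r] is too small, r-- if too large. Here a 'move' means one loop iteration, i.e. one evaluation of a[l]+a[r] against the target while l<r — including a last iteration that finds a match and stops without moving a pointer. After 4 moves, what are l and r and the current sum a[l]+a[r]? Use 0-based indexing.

l=0, r=10, sum=25

[0,14] -3+37=34 >21 → r--
[0,13] -3+36=33 >21 → r--
[0,12] -3+35=32 >21 → r--
[0,11] -3+31=28 >21 → r--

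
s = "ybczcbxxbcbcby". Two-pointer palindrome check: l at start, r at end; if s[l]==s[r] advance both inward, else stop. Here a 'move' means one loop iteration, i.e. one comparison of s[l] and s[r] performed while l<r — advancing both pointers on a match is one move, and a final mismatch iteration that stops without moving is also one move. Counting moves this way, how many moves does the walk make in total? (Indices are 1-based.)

[1,14] 'y'=='y' → l++,r--
[2,13] 'b'=='b' → l++,r--
[3,12] 'c'=='c' → l++,r--
[4,11] 'z'!='b' → stop

4 moves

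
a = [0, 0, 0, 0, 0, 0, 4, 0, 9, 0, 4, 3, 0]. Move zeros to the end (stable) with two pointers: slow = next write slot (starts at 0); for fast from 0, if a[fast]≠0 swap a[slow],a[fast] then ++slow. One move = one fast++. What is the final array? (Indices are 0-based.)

(s=0,f=0) a[fast]=0 → fast++
(s=0,f=1) a[fast]=0 → fast++
(s=0,f=2) a[fast]=0 → fast++
(s=0,f=3) a[fast]=0 → fast++
(s=0,f=4) a[fast]=0 → fast++
(s=0,f=5) a[fast]=0 → fast++
(s=0,f=6) a[fast]=4≠0 swap→a[0]=4 → slow++,fast++
(s=1,f=7) a[fast]=0 → fast++
(s=1,f=8) a[fast]=9≠0 swap→a[1]=9 → slow++,fast++
(s=2,f=9) a[fast]=0 → fast++
(s=2,f=10) a[fast]=4≠0 swap→a[2]=4 → slow++,fast++
(s=3,f=11) a[fast]=3≠0 swap→a[3]=3 → slow++,fast++
(s=4,f=12) a[fast]=0 → fast++

[4, 9, 4, 3, 0, 0, 0, 0, 0, 0, 0, 0, 0]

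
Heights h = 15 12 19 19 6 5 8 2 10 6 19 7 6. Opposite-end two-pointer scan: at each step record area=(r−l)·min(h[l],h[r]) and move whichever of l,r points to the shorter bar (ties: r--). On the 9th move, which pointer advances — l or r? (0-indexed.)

l=0 r=12: min(15,6)*12=72 best=72 *, r--
l=0 r=11: min(15,7)*11=77 best=77 *, r--
l=0 r=10: min(15,19)*10=150 best=150 *, l++
l=1 r=10: min(12,19)*9=108 best=150, l++
l=2 r=10: min(19,19)*8=152 best=152 *, r--
l=2 r=9: min(19,6)*7=42 best=152, r--
l=2 r=8: min(19,10)*6=60 best=152, r--
l=2 r=7: min(19,2)*5=10 best=152, r--
l=2 r=6: min(19,8)*4=32 best=152, r--

r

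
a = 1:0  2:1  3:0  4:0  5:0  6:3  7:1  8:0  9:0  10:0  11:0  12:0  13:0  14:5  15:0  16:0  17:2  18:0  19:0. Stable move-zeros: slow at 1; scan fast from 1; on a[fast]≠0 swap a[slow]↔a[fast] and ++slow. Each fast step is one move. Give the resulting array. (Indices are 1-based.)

[1, 3, 1, 5, 2, 0, 0, 0, 0, 0, 0, 0, 0, 0, 0, 0, 0, 0, 0]

slow=1 fast=1: a[fast]=0, fast++
slow=1 fast=2: a[fast]=1≠0 swap→a[1]=1, slow++,fast++
slow=2 fast=3: a[fast]=0, fast++
slow=2 fast=4: a[fast]=0, fast++
slow=2 fast=5: a[fast]=0, fast++
slow=2 fast=6: a[fast]=3≠0 swap→a[2]=3, slow++,fast++
slow=3 fast=7: a[fast]=1≠0 swap→a[3]=1, slow++,fast++
slow=4 fast=8: a[fast]=0, fast++
slow=4 fast=9: a[fast]=0, fast++
slow=4 fast=10: a[fast]=0, fast++
slow=4 fast=11: a[fast]=0, fast++
slow=4 fast=12: a[fast]=0, fast++
slow=4 fast=13: a[fast]=0, fast++
slow=4 fast=14: a[fast]=5≠0 swap→a[4]=5, slow++,fast++
slow=5 fast=15: a[fast]=0, fast++
slow=5 fast=16: a[fast]=0, fast++
slow=5 fast=17: a[fast]=2≠0 swap→a[5]=2, slow++,fast++
slow=6 fast=18: a[fast]=0, fast++
slow=6 fast=19: a[fast]=0, fast++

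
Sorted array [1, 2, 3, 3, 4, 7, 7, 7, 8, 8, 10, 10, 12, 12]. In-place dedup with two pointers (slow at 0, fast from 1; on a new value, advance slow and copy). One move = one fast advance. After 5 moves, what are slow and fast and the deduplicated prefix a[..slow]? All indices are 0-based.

slow=4, fast=6, prefix=[1, 2, 3, 4, 7]

(s=0,f=1) a[fast]=2≠a[slow]=1 write a[1]=2 → slow++,fast++
(s=1,f=2) a[fast]=3≠a[slow]=2 write a[2]=3 → slow++,fast++
(s=2,f=3) a[fast]=3=a[slow] dup → fast++
(s=2,f=4) a[fast]=4≠a[slow]=3 write a[3]=4 → slow++,fast++
(s=3,f=5) a[fast]=7≠a[slow]=4 write a[4]=7 → slow++,fast++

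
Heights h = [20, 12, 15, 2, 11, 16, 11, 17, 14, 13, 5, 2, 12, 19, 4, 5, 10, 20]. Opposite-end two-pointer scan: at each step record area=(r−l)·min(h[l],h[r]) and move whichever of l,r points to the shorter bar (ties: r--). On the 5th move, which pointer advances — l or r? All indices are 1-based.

l=1 r=18: min(20,20)*17=340 best=340 *, r--
l=1 r=17: min(20,10)*16=160 best=340, r--
l=1 r=16: min(20,5)*15=75 best=340, r--
l=1 r=15: min(20,4)*14=56 best=340, r--
l=1 r=14: min(20,19)*13=247 best=340, r--

r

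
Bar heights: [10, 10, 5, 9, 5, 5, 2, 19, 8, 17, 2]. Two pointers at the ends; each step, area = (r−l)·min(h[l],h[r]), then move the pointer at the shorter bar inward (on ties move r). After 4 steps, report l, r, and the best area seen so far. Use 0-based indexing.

l=0 r=10: min(10,2)*10=20 best=20 *, r--
l=0 r=9: min(10,17)*9=90 best=90 *, l++
l=1 r=9: min(10,17)*8=80 best=90, l++
l=2 r=9: min(5,17)*7=35 best=90, l++

l=3, r=9, best area=90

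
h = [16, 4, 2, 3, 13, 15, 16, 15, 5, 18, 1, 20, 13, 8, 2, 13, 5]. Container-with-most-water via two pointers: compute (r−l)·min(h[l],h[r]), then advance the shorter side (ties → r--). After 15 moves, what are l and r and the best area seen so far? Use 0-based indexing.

[0,16] min(16,5)*16=80 best=80 * → r--
[0,15] min(16,13)*15=195 best=195 * → r--
[0,14] min(16,2)*14=28 best=195 → r--
[0,13] min(16,8)*13=104 best=195 → r--
[0,12] min(16,13)*12=156 best=195 → r--
[0,11] min(16,20)*11=176 best=195 → l++
[1,11] min(4,20)*10=40 best=195 → l++
[2,11] min(2,20)*9=18 best=195 → l++
[3,11] min(3,20)*8=24 best=195 → l++
[4,11] min(13,20)*7=91 best=195 → l++
[5,11] min(15,20)*6=90 best=195 → l++
[6,11] min(16,20)*5=80 best=195 → l++
[7,11] min(15,20)*4=60 best=195 → l++
[8,11] min(5,20)*3=15 best=195 → l++
[9,11] min(18,20)*2=36 best=195 → l++

l=10, r=11, best area=195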